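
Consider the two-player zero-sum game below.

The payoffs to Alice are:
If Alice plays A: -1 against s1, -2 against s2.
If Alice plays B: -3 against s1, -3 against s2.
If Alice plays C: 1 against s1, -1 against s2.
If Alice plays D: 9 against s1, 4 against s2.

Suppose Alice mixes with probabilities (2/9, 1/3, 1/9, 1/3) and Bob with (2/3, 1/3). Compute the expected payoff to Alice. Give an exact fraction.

Against (2/3, 1/3), each row's expected payoff is A: -4/3; B: -3; C: 1/3; D: 22/3.
Taking the (2/9, 1/3, 1/9, 1/3)-weighted average: (2/9)·(-4/3) + (1/3)·(-3) + (1/9)·(1/3) + (1/3)·(22/3) = 32/27.

32/27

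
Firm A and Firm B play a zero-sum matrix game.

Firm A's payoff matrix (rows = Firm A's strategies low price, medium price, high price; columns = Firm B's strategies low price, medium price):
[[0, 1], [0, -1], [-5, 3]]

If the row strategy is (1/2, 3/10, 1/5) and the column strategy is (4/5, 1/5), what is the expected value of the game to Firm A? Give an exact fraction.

Against (4/5, 1/5), each row's expected payoff is low price: 1/5; medium price: -1/5; high price: -17/5.
Taking the (1/2, 3/10, 1/5)-weighted average: (1/2)·(1/5) + (3/10)·(-1/5) + (1/5)·(-17/5) = -16/25.

-16/25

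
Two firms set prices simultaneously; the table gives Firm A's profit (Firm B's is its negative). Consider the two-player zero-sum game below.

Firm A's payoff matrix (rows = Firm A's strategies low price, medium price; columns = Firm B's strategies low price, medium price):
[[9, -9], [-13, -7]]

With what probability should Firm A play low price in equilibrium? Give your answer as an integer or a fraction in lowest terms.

Row minima are -9 and -13, so Firm A's maximin is -9; column maxima are 9 and -7, so Firm B's minimax is -7. These differ, so the equilibrium is in mixed strategies.
Let Firm A play low price with probability p. Firm B is indifferent when 9p − 13(1−p) = −9p − 7(1−p), giving p = 1/4.

1/4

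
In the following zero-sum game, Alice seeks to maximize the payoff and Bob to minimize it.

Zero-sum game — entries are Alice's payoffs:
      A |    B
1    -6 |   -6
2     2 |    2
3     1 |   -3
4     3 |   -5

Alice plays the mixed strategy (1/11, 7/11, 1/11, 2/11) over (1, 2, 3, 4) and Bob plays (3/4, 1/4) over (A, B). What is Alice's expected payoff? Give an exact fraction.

Against (3/4, 1/4), each row's expected payoff is 1: -6; 2: 2; 3: 0; 4: 1.
Taking the (1/11, 7/11, 1/11, 2/11)-weighted average: (1/11)·(-6) + (7/11)·(2) + (1/11)·(0) + (2/11)·(1) = 10/11.

10/11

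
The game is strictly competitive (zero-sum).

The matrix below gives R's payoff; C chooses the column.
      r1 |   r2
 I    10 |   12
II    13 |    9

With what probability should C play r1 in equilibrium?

1/2

Row minima are 10 and 9, so R's maximin is 10; column maxima are 13 and 12, so C's minimax is 12. These differ, so the equilibrium is in mixed strategies.
Let C play r1 with probability q. R is indifferent when 10q + 12(1−q) = 13q + 9(1−q), giving q = 1/2.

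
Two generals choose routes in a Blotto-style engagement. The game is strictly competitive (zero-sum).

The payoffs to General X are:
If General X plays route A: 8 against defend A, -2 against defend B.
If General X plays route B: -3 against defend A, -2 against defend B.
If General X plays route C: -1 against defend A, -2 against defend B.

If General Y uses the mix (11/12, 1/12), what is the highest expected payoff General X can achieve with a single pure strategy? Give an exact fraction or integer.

43/6

route A: (8)·(11/12) + (-2)·(1/12) = 43/6.
route B: (-3)·(11/12) + (-2)·(1/12) = -35/12.
route C: (-1)·(11/12) + (-2)·(1/12) = -13/12.
The best pure response is route A with expected payoff 43/6.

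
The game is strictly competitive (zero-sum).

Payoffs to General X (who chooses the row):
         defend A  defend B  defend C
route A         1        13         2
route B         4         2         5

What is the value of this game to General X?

Column defend C is strictly dominated by defend A for General Y (it gives General X more in every row).
The remaining 2×2 game on (route A, route B) × (defend A, defend B) has no saddle point. Let General X play route A with probability p; indifference gives p + 4(1−p) = 13p + 2(1−p), so p = 1/7.
Similarly General Y's optimal q on defend A is 11/14, and the value is 1·(11/14) + (13)·(3/14) = 25/7.

25/7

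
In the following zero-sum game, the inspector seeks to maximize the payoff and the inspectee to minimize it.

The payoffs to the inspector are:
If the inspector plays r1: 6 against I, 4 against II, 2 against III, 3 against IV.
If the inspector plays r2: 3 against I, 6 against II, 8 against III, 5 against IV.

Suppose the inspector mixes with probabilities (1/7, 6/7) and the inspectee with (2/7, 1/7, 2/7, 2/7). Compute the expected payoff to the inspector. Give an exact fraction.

Against (2/7, 1/7, 2/7, 2/7), each row's expected payoff is r1: 26/7; r2: 38/7.
Taking the (1/7, 6/7)-weighted average: (1/7)·(26/7) + (6/7)·(38/7) = 254/49.

254/49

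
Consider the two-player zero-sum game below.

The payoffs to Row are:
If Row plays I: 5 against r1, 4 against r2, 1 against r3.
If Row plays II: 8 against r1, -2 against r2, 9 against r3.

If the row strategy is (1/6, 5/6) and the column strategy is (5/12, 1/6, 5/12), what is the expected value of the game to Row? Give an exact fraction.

443/72

Against (5/12, 1/6, 5/12), each row's expected payoff is I: 19/6; II: 27/4.
Taking the (1/6, 5/6)-weighted average: (1/6)·(19/6) + (5/6)·(27/4) = 443/72.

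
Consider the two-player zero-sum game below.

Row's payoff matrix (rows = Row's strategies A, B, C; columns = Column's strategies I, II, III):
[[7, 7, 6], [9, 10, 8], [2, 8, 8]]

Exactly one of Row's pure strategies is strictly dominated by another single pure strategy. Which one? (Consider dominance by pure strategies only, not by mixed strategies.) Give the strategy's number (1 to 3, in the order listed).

Compare A with B: 9 > 7, 10 > 7, 8 > 6.
So B strictly dominates A for Row; A is strictly dominated.

1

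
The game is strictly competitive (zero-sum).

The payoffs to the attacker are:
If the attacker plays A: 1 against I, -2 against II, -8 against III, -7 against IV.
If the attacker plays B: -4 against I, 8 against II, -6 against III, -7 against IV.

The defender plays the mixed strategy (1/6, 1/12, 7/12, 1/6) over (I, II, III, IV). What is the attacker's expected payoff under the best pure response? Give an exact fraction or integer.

-14/3

A: (1)·(1/6) + (-2)·(1/12) + (-8)·(7/12) + (-7)·(1/6) = -35/6.
B: (-4)·(1/6) + (8)·(1/12) + (-6)·(7/12) + (-7)·(1/6) = -14/3.
The best pure response is B with expected payoff -14/3.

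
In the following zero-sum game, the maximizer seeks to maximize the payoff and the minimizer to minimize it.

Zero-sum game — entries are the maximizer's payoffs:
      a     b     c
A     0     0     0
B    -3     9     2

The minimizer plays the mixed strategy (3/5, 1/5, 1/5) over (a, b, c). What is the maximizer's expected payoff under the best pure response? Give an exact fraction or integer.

2/5

A: (0)·(3/5) + (0)·(1/5) + (0)·(1/5) = 0.
B: (-3)·(3/5) + (9)·(1/5) + (2)·(1/5) = 2/5.
The best pure response is B with expected payoff 2/5.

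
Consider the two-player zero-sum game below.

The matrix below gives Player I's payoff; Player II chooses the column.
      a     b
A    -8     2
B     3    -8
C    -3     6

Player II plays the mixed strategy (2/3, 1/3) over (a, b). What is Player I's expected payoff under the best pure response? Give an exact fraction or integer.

A: (-8)·(2/3) + (2)·(1/3) = -14/3.
B: (3)·(2/3) + (-8)·(1/3) = -2/3.
C: (-3)·(2/3) + (6)·(1/3) = 0.
The best pure response is C with expected payoff 0.

0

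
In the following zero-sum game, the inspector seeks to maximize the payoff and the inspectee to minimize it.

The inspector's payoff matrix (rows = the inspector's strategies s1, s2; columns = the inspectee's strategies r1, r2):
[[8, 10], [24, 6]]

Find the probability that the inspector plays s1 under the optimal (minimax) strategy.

Row minima are 8 and 6, so the inspector's maximin is 8; column maxima are 24 and 10, so the inspectee's minimax is 10. These differ, so the equilibrium is in mixed strategies.
Let the inspector play s1 with probability p. The inspectee is indifferent when 8p + 24(1−p) = 10p + 6(1−p), giving p = 9/10.

9/10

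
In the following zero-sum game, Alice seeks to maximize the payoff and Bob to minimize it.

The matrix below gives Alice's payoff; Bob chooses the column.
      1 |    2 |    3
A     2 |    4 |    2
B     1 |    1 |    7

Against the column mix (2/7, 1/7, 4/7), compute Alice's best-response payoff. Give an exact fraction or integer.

31/7

A: (2)·(2/7) + (4)·(1/7) + (2)·(4/7) = 16/7.
B: (1)·(2/7) + (1)·(1/7) + (7)·(4/7) = 31/7.
The best pure response is B with expected payoff 31/7.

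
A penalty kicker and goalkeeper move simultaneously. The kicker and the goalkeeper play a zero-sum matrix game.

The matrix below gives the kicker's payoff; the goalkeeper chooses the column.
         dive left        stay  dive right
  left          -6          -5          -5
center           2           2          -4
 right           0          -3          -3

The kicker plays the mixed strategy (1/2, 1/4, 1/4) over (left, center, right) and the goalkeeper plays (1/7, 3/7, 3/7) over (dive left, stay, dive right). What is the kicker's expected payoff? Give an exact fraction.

-47/14

Against (1/7, 3/7, 3/7), each row's expected payoff is left: -36/7; center: -4/7; right: -18/7.
Taking the (1/2, 1/4, 1/4)-weighted average: (1/2)·(-36/7) + (1/4)·(-4/7) + (1/4)·(-18/7) = -47/14.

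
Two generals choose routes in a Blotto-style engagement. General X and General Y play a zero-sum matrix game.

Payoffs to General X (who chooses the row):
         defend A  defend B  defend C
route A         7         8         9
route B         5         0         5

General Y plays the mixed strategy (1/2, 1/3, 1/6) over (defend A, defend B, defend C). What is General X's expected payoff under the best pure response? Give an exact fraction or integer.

23/3

route A: (7)·(1/2) + (8)·(1/3) + (9)·(1/6) = 23/3.
route B: (5)·(1/2) + (0)·(1/3) + (5)·(1/6) = 10/3.
The best pure response is route A with expected payoff 23/3.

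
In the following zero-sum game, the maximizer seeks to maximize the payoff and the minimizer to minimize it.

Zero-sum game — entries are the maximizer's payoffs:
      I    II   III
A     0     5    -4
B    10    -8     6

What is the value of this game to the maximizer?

Column I is strictly dominated by III for the minimizer (it gives the maximizer more in every row).
The remaining 2×2 game on (A, B) × (II, III) has no saddle point. Let the maximizer play A with probability p; indifference gives 5p − 8(1−p) = −4p + 6(1−p), so p = 14/23.
Similarly the minimizer's optimal q on II is 10/23, and the value is 5·(10/23) + (-4)·(13/23) = -2/23.

-2/23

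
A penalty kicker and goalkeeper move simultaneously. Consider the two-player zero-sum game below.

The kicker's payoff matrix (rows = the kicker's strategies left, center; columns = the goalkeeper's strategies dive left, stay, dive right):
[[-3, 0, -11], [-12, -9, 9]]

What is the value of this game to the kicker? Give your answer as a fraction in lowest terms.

Column stay is strictly dominated by dive left for the goalkeeper (it gives the kicker more in every row).
The remaining 2×2 game on (left, center) × (dive left, dive right) has no saddle point. Let the kicker play left with probability p; indifference gives −3p − 12(1−p) = −11p + 9(1−p), so p = 21/29.
Similarly the goalkeeper's optimal q on dive left is 20/29, and the value is -3·(20/29) + (-11)·(9/29) = -159/29.

-159/29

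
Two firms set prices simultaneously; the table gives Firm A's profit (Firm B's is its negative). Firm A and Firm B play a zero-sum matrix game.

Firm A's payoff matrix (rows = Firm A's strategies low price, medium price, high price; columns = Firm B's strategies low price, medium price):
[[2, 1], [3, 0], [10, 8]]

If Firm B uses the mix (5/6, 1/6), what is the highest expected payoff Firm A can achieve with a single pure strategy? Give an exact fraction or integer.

low price: (2)·(5/6) + (1)·(1/6) = 11/6.
medium price: (3)·(5/6) + (0)·(1/6) = 5/2.
high price: (10)·(5/6) + (8)·(1/6) = 29/3.
The best pure response is high price with expected payoff 29/3.

29/3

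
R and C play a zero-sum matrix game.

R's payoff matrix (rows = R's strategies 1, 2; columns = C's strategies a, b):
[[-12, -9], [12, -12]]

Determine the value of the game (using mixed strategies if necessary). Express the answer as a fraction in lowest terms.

-28/3

Row minima are -12 and -12, so R's maximin is -12; column maxima are 12 and -9, so C's minimax is -9. These differ, so the equilibrium is in mixed strategies.
Let R play 1 with probability p. C is indifferent when −12p + 12(1−p) = −9p − 12(1−p), giving p = 8/9.
Let C play a with probability q. R is indifferent when −12q − 9(1−q) = 12q − 12(1−q), giving q = 1/9.
The value is -12·(1/9) + (-9)·(8/9) = -28/3.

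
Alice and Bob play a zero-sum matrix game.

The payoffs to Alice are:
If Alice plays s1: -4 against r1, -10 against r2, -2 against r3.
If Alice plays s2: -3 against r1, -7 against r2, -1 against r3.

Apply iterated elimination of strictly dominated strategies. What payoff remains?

-7

Row s1 is strictly dominated by row s2 (-3>-4, -7>-10, -1>-2); eliminate s1.
Column r3 is strictly dominated by r1 for Bob (-3<-1); eliminate r3.
Column r1 is strictly dominated by r2 for Bob (-7<-3); eliminate r1.
Only (s2, r2) remains, with payoff -7.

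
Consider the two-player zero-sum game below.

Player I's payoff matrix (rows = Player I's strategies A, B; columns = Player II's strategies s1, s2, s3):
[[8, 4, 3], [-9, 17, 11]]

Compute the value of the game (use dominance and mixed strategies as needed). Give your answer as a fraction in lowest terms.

Column s2 is strictly dominated by s3 for Player II (it gives Player I more in every row).
The remaining 2×2 game on (A, B) × (s1, s3) has no saddle point. Let Player I play A with probability p; indifference gives 8p − 9(1−p) = 3p + 11(1−p), so p = 4/5.
Similarly Player II's optimal q on s1 is 8/25, and the value is 8·(8/25) + (3)·(17/25) = 23/5.

23/5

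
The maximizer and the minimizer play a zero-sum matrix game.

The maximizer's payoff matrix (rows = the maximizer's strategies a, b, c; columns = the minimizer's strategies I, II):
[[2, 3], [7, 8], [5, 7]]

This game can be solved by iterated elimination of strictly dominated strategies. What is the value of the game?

7

Row c is strictly dominated by row b (7>5, 8>7); eliminate c.
Row a is strictly dominated by row b (7>2, 8>3); eliminate a.
Column II is strictly dominated by I for the minimizer (7<8); eliminate II.
Only (b, I) remains, with payoff 7.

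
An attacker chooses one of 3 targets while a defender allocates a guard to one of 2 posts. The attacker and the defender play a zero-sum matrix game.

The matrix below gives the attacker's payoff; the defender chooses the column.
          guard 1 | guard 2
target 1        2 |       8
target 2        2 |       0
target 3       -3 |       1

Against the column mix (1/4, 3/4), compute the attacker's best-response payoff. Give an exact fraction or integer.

13/2

target 1: (2)·(1/4) + (8)·(3/4) = 13/2.
target 2: (2)·(1/4) + (0)·(3/4) = 1/2.
target 3: (-3)·(1/4) + (1)·(3/4) = 0.
The best pure response is target 1 with expected payoff 13/2.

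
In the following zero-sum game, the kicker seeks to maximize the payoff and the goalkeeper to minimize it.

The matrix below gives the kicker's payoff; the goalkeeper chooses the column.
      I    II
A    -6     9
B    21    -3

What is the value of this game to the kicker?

57/13

Row minima are -6 and -3, so the kicker's maximin is -3; column maxima are 21 and 9, so the goalkeeper's minimax is 9. These differ, so the equilibrium is in mixed strategies.
Let the kicker play A with probability p. The goalkeeper is indifferent when −6p + 21(1−p) = 9p − 3(1−p), giving p = 8/13.
Let the goalkeeper play I with probability q. The kicker is indifferent when −6q + 9(1−q) = 21q − 3(1−q), giving q = 4/13.
The value is -6·(4/13) + (9)·(9/13) = 57/13.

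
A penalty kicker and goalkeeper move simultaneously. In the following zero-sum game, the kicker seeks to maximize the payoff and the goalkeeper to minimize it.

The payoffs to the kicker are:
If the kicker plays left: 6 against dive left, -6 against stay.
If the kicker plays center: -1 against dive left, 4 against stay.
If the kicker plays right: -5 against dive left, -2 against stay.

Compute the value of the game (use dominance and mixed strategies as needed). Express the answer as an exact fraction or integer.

Row right is strictly dominated by row center, so the kicker never plays it.
The remaining 2×2 game on (left, center) × (dive left, stay) has no saddle point. Let the kicker play left with probability p; indifference gives 6p − (1−p) = −6p + 4(1−p), so p = 5/17.
Similarly the goalkeeper's optimal q on dive left is 10/17, and the value is 6·(10/17) + (-6)·(7/17) = 18/17.

18/17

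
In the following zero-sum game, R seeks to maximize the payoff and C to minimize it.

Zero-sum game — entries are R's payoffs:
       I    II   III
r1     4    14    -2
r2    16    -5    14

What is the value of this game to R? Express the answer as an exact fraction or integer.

Column I is strictly dominated by III for C (it gives R more in every row).
The remaining 2×2 game on (r1, r2) × (II, III) has no saddle point. Let R play r1 with probability p; indifference gives 14p − 5(1−p) = −2p + 14(1−p), so p = 19/35.
Similarly C's optimal q on II is 16/35, and the value is 14·(16/35) + (-2)·(19/35) = 186/35.

186/35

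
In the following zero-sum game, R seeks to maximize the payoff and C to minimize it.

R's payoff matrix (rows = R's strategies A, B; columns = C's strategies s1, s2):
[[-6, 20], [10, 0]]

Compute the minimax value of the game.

50/9

Row minima are -6 and 0, so R's maximin is 0; column maxima are 10 and 20, so C's minimax is 10. These differ, so the equilibrium is in mixed strategies.
Let R play A with probability p. C is indifferent when −6p + 10(1−p) = 20p, giving p = 5/18.
Let C play s1 with probability q. R is indifferent when −6q + 20(1−q) = 10q, giving q = 5/9.
The value is -6·(5/9) + (20)·(4/9) = 50/9.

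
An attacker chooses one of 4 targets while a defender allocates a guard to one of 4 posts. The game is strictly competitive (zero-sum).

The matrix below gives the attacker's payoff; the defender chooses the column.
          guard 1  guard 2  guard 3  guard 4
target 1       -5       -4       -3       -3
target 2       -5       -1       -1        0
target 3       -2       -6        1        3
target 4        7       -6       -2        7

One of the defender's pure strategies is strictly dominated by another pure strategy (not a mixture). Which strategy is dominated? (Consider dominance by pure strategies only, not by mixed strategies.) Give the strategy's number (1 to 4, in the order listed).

4

The defender prefers columns that give the attacker less. Compare guard 4 with guard 2: -4 < -3, -1 < 0, -6 < 3, -6 < 7.
So guard 2 strictly dominates guard 4 for the defender; guard 4 is strictly dominated.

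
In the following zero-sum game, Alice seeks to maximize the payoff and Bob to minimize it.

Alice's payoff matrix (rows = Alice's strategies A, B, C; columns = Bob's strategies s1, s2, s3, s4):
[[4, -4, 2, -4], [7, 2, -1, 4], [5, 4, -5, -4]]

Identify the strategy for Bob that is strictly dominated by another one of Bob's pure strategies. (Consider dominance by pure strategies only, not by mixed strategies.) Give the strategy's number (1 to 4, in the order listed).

Bob prefers columns that give Alice less. Compare s1 with s2: -4 < 4, 2 < 7, 4 < 5.
So s2 strictly dominates s1 for Bob; s1 is strictly dominated.

1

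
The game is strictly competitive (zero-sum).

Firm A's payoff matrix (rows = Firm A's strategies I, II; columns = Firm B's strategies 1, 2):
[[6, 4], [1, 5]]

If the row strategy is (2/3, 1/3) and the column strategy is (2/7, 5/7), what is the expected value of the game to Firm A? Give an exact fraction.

13/3

Against (2/7, 5/7), each row's expected payoff is I: 32/7; II: 27/7.
Taking the (2/3, 1/3)-weighted average: (2/3)·(32/7) + (1/3)·(27/7) = 13/3.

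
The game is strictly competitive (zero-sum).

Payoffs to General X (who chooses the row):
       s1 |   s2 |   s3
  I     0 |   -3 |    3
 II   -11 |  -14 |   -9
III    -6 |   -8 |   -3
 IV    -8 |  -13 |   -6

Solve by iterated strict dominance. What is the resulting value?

Row II is strictly dominated by row I (0>-11, -3>-14, 3>-9); eliminate II.
Column s3 is strictly dominated by s1 for General Y (0<3, -6<-3, -8<-6); eliminate s3.
Row III is strictly dominated by row I (0>-6, -3>-8); eliminate III.
Column s1 is strictly dominated by s2 for General Y (-3<0, -13<-8); eliminate s1.
Row IV is strictly dominated by row I (-3>-13); eliminate IV.
Only (I, s2) remains, with payoff -3.

-3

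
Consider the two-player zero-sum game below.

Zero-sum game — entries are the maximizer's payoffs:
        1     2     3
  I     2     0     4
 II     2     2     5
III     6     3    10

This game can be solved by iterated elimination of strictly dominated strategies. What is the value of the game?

3

Column 3 is strictly dominated by 1 for the minimizer (2<4, 2<5, 6<10); eliminate 3.
Row II is strictly dominated by row III (6>2, 3>2); eliminate II.
Column 1 is strictly dominated by 2 for the minimizer (0<2, 3<6); eliminate 1.
Row I is strictly dominated by row III (3>0); eliminate I.
Only (III, 2) remains, with payoff 3.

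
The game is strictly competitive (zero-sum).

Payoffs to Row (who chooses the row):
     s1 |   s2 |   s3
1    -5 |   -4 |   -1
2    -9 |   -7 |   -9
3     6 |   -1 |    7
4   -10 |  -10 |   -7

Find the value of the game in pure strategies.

Row minima: -5, -9, -1, -10 → Row's maximin is -1.
Column maxima: 6, -1, 7 → Column's minimax is -1.
They coincide at (3, s2), so the value is -1.

-1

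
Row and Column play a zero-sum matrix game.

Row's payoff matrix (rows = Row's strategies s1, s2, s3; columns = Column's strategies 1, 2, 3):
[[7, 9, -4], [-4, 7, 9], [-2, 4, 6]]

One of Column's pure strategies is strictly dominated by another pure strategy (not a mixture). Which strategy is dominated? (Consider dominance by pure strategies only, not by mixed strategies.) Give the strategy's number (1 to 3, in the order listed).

Column prefers columns that give Row less. Compare 2 with 1: 7 < 9, -4 < 7, -2 < 4.
So 1 strictly dominates 2 for Column; 2 is strictly dominated.

2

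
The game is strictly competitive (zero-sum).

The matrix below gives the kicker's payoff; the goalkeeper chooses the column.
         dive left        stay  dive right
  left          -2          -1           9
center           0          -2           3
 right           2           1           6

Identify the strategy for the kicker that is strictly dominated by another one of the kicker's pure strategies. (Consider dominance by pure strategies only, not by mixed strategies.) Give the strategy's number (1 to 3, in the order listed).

2

Compare center with right: 2 > 0, 1 > -2, 6 > 3.
So right strictly dominates center for the kicker; center is strictly dominated.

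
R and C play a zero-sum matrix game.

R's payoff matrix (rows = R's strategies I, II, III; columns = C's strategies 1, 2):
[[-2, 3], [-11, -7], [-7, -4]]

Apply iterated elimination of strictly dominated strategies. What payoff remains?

Row III is strictly dominated by row I (-2>-7, 3>-4); eliminate III.
Row II is strictly dominated by row I (-2>-11, 3>-7); eliminate II.
Column 2 is strictly dominated by 1 for C (-2<3); eliminate 2.
Only (I, 1) remains, with payoff -2.

-2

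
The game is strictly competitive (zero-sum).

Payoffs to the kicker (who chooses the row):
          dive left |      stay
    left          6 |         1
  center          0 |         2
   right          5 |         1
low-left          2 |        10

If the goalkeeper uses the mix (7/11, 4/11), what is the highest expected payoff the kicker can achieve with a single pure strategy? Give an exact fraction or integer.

left: (6)·(7/11) + (1)·(4/11) = 46/11.
center: (0)·(7/11) + (2)·(4/11) = 8/11.
right: (5)·(7/11) + (1)·(4/11) = 39/11.
low-left: (2)·(7/11) + (10)·(4/11) = 54/11.
The best pure response is low-left with expected payoff 54/11.

54/11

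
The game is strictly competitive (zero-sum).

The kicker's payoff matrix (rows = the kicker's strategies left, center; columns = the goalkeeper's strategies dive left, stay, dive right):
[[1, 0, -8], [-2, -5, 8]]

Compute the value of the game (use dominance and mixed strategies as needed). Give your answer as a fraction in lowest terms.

Column dive left is strictly dominated by stay for the goalkeeper (it gives the kicker more in every row).
The remaining 2×2 game on (left, center) × (stay, dive right) has no saddle point. Let the kicker play left with probability p; indifference gives −5(1−p) = −8p + 8(1−p), so p = 13/21.
Similarly the goalkeeper's optimal q on stay is 16/21, and the value is 0·(16/21) + (-8)·(5/21) = -40/21.

-40/21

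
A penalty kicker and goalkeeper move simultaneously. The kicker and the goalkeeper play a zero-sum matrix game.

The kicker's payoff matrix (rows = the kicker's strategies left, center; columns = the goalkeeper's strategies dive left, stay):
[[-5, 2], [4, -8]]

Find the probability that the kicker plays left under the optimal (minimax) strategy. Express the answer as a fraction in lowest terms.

Row minima are -5 and -8, so the kicker's maximin is -5; column maxima are 4 and 2, so the goalkeeper's minimax is 2. These differ, so the equilibrium is in mixed strategies.
Let the kicker play left with probability p. The goalkeeper is indifferent when −5p + 4(1−p) = 2p − 8(1−p), giving p = 12/19.

12/19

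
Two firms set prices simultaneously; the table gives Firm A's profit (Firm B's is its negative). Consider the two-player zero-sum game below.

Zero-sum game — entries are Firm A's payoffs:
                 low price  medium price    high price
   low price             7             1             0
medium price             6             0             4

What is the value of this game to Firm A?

Column low price is strictly dominated by medium price for Firm B (it gives Firm A more in every row).
The remaining 2×2 game on (low price, medium price) × (medium price, high price) has no saddle point. Let Firm A play low price with probability p; indifference gives p = 4(1−p), so p = 4/5.
Similarly Firm B's optimal q on medium price is 4/5, and the value is 1·(4/5) + (0)·(1/5) = 4/5.

4/5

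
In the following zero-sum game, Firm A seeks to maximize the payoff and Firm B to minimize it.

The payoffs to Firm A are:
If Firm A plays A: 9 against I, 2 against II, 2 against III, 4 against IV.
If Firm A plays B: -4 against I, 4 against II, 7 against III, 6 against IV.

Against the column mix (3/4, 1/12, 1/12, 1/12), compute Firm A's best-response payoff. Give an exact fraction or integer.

A: (9)·(3/4) + (2)·(1/12) + (2)·(1/12) + (4)·(1/12) = 89/12.
B: (-4)·(3/4) + (4)·(1/12) + (7)·(1/12) + (6)·(1/12) = -19/12.
The best pure response is A with expected payoff 89/12.

89/12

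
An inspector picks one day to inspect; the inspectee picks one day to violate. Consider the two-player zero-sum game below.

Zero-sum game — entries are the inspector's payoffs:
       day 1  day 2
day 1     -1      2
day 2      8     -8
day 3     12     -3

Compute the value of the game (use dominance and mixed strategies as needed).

Row day 2 is strictly dominated by row day 3, so the inspector never plays it.
The remaining 2×2 game on (day 1, day 3) × (day 1, day 2) has no saddle point. Let the inspector play day 1 with probability p; indifference gives −p + 12(1−p) = 2p − 3(1−p), so p = 5/6.
Similarly the inspectee's optimal q on day 1 is 5/18, and the value is -1·(5/18) + (2)·(13/18) = 7/6.

7/6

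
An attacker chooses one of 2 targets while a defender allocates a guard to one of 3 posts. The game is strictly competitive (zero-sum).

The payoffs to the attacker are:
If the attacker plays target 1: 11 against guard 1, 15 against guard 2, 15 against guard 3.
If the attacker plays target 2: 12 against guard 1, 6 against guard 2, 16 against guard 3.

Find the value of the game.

Column guard 3 is strictly dominated by guard 1 for the defender (it gives the attacker more in every row).
The remaining 2×2 game on (target 1, target 2) × (guard 1, guard 2) has no saddle point. Let the attacker play target 1 with probability p; indifference gives 11p + 12(1−p) = 15p + 6(1−p), so p = 3/5.
Similarly the defender's optimal q on guard 1 is 9/10, and the value is 11·(9/10) + (15)·(1/10) = 57/5.

57/5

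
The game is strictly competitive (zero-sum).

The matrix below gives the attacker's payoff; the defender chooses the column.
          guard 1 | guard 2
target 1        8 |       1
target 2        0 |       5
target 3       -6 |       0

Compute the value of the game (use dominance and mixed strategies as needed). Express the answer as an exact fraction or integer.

10/3

Row target 3 is strictly dominated by row target 2, so the attacker never plays it.
The remaining 2×2 game on (target 1, target 2) × (guard 1, guard 2) has no saddle point. Let the attacker play target 1 with probability p; indifference gives 8p = p + 5(1−p), so p = 5/12.
Similarly the defender's optimal q on guard 1 is 1/3, and the value is 8·(1/3) + (1)·(2/3) = 10/3.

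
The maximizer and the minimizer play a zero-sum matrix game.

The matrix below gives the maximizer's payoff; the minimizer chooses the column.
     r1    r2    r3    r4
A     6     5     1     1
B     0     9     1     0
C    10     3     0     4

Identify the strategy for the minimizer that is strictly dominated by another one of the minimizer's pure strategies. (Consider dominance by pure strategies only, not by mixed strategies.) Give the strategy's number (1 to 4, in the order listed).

The minimizer prefers columns that give the maximizer less. Compare r2 with r3: 1 < 5, 1 < 9, 0 < 3.
So r3 strictly dominates r2 for the minimizer; r2 is strictly dominated.

2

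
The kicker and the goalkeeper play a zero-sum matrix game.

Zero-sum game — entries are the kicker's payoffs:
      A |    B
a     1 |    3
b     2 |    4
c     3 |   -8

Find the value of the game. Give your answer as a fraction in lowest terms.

Row a is strictly dominated by row b, so the kicker never plays it.
The remaining 2×2 game on (b, c) × (A, B) has no saddle point. Let the kicker play b with probability p; indifference gives 2p + 3(1−p) = 4p − 8(1−p), so p = 11/13.
Similarly the goalkeeper's optimal q on A is 12/13, and the value is 2·(12/13) + (4)·(1/13) = 28/13.

28/13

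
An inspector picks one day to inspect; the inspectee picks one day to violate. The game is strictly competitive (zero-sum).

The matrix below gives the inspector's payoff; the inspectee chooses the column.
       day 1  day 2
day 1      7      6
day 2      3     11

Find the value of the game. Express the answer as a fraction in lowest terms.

Row minima are 6 and 3, so the inspector's maximin is 6; column maxima are 7 and 11, so the inspectee's minimax is 7. These differ, so the equilibrium is in mixed strategies.
Let the inspector play day 1 with probability p. The inspectee is indifferent when 7p + 3(1−p) = 6p + 11(1−p), giving p = 8/9.
Let the inspectee play day 1 with probability q. The inspector is indifferent when 7q + 6(1−q) = 3q + 11(1−q), giving q = 5/9.
The value is 7·(5/9) + (6)·(4/9) = 59/9.

59/9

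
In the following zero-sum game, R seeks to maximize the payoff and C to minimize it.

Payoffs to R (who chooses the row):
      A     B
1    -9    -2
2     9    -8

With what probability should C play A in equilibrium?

1/4

Row minima are -9 and -8, so R's maximin is -8; column maxima are 9 and -2, so C's minimax is -2. These differ, so the equilibrium is in mixed strategies.
Let C play A with probability q. R is indifferent when −9q − 2(1−q) = 9q − 8(1−q), giving q = 1/4.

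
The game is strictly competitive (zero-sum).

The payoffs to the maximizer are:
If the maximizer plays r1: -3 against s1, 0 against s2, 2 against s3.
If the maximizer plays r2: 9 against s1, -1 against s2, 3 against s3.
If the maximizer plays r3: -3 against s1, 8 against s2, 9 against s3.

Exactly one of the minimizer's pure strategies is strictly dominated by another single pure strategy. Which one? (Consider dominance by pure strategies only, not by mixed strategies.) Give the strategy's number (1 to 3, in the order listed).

3

The minimizer prefers columns that give the maximizer less. Compare s3 with s2: 0 < 2, -1 < 3, 8 < 9.
So s2 strictly dominates s3 for the minimizer; s3 is strictly dominated.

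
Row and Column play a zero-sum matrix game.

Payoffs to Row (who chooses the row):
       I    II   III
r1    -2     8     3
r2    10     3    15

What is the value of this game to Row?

86/17

Column III is strictly dominated by I for Column (it gives Row more in every row).
The remaining 2×2 game on (r1, r2) × (I, II) has no saddle point. Let Row play r1 with probability p; indifference gives −2p + 10(1−p) = 8p + 3(1−p), so p = 7/17.
Similarly Column's optimal q on I is 5/17, and the value is -2·(5/17) + (8)·(12/17) = 86/17.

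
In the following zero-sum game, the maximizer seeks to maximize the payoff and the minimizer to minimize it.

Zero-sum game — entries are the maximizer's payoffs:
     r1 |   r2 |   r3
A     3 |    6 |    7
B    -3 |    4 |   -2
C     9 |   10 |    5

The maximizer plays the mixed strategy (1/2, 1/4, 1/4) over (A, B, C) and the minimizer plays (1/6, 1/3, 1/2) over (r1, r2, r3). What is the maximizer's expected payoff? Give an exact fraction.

115/24

Against (1/6, 1/3, 1/2), each row's expected payoff is A: 6; B: -1/6; C: 22/3.
Taking the (1/2, 1/4, 1/4)-weighted average: (1/2)·(6) + (1/4)·(-1/6) + (1/4)·(22/3) = 115/24.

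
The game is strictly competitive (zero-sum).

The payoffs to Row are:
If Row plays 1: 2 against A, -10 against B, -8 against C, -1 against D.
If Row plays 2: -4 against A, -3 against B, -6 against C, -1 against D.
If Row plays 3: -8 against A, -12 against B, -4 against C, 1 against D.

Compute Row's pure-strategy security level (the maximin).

The worst-case payoff for each row is 1: -10, 2: -6, 3: -12.
The best of these is -6.

-6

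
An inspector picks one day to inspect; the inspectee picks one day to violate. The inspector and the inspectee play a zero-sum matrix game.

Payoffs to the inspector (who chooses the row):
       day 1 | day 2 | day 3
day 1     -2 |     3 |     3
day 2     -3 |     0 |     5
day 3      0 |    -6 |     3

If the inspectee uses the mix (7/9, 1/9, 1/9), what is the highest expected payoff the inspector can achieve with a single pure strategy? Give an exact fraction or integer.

-1/3

day 1: (-2)·(7/9) + (3)·(1/9) + (3)·(1/9) = -8/9.
day 2: (-3)·(7/9) + (0)·(1/9) + (5)·(1/9) = -16/9.
day 3: (0)·(7/9) + (-6)·(1/9) + (3)·(1/9) = -1/3.
The best pure response is day 3 with expected payoff -1/3.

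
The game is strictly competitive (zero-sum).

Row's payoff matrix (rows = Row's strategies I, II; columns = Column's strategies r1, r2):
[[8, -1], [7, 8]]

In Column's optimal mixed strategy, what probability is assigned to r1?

Row minima are -1 and 7, so Row's maximin is 7; column maxima are 8 and 8, so Column's minimax is 8. These differ, so the equilibrium is in mixed strategies.
Let Column play r1 with probability q. Row is indifferent when 8q − (1−q) = 7q + 8(1−q), giving q = 9/10.

9/10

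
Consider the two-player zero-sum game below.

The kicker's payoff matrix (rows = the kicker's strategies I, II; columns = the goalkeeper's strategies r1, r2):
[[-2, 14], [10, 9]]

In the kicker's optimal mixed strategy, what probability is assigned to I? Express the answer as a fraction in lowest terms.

Row minima are -2 and 9, so the kicker's maximin is 9; column maxima are 10 and 14, so the goalkeeper's minimax is 10. These differ, so the equilibrium is in mixed strategies.
Let the kicker play I with probability p. The goalkeeper is indifferent when −2p + 10(1−p) = 14p + 9(1−p), giving p = 1/17.

1/17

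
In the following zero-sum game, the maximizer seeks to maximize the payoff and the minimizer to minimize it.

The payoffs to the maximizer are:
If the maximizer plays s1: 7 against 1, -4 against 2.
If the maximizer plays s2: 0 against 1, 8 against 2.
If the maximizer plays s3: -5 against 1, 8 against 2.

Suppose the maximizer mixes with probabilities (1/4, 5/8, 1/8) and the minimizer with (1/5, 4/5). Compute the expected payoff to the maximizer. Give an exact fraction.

169/40

Against (1/5, 4/5), each row's expected payoff is s1: -9/5; s2: 32/5; s3: 27/5.
Taking the (1/4, 5/8, 1/8)-weighted average: (1/4)·(-9/5) + (5/8)·(32/5) + (1/8)·(27/5) = 169/40.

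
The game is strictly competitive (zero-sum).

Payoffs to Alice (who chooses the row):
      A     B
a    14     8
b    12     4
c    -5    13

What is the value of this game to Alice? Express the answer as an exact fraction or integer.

Row b is strictly dominated by row a, so Alice never plays it.
The remaining 2×2 game on (a, c) × (A, B) has no saddle point. Let Alice play a with probability p; indifference gives 14p − 5(1−p) = 8p + 13(1−p), so p = 3/4.
Similarly Bob's optimal q on A is 5/24, and the value is 14·(5/24) + (8)·(19/24) = 37/4.

37/4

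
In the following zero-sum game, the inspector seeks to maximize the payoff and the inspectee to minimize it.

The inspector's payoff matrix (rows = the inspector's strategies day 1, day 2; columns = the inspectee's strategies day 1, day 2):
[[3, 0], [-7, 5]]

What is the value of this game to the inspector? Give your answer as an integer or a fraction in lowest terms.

1

Row minima are 0 and -7, so the inspector's maximin is 0; column maxima are 3 and 5, so the inspectee's minimax is 3. These differ, so the equilibrium is in mixed strategies.
Let the inspector play day 1 with probability p. The inspectee is indifferent when 3p − 7(1−p) = 5(1−p), giving p = 4/5.
Let the inspectee play day 1 with probability q. The inspector is indifferent when 3q = −7q + 5(1−q), giving q = 1/3.
The value is 3·(1/3) + (0)·(2/3) = 1.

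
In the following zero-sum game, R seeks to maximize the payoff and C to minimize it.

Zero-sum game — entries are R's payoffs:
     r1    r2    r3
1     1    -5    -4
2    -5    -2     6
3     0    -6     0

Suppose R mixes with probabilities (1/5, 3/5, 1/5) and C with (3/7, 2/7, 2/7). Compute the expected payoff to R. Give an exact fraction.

-48/35

Against (3/7, 2/7, 2/7), each row's expected payoff is 1: -15/7; 2: -1; 3: -12/7.
Taking the (1/5, 3/5, 1/5)-weighted average: (1/5)·(-15/7) + (3/5)·(-1) + (1/5)·(-12/7) = -48/35.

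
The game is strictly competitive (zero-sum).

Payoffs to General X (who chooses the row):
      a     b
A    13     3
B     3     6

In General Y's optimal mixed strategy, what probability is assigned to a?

3/13

Row minima are 3 and 3, so General X's maximin is 3; column maxima are 13 and 6, so General Y's minimax is 6. These differ, so the equilibrium is in mixed strategies.
Let General Y play a with probability q. General X is indifferent when 13q + 3(1−q) = 3q + 6(1−q), giving q = 3/13.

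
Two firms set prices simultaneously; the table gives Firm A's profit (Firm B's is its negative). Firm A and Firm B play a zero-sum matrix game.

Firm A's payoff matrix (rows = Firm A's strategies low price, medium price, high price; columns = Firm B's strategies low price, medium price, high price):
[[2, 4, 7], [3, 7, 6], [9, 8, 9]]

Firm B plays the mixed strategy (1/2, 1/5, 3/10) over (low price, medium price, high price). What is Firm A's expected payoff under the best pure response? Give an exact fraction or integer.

low price: (2)·(1/2) + (4)·(1/5) + (7)·(3/10) = 39/10.
medium price: (3)·(1/2) + (7)·(1/5) + (6)·(3/10) = 47/10.
high price: (9)·(1/2) + (8)·(1/5) + (9)·(3/10) = 44/5.
The best pure response is high price with expected payoff 44/5.

44/5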